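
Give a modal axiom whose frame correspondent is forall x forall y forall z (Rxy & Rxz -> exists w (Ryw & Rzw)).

◇□ψ → □◇ψ

The condition is convergence. The .2 schema ◇□ψ → □◇ψ defines it.
Suppose ◇□ψ→□◇ψ is valid. Take Rxy, Rxz and set V(ψ)={w : Ryw}. Then □ψ at y so ◇□ψ at x, so □◇ψ at x, so ◇ψ at z, giving w with Rzw and Ryw.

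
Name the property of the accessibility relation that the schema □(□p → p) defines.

shift-reflexivity

Suppose □(□p→p) is valid. Take Rxy and set V(p)={w : Ryw}. Then at y, □p holds; since □(□p→p) at x, □p→p at y, so p at y, i.e. Ryy.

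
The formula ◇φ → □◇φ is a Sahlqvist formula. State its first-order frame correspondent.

The Euclidean property

Suppose ◇φ→□◇φ is valid. Take Rxy, Rxz and set V(φ)={y}. Then ◇φ at x, so □◇φ at x, so ◇φ at z, so some w with Rzw has φ; w=y, i.e. Rzy. By symmetry of the argument, Ryz.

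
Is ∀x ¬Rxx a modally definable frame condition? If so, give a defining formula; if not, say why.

No — not modally definable

If a class were modally definable it would be closed under surjective bounded morphisms (Goldblatt–Thomason).
The 3-cycle (worlds a,b,c with a→b→c→a) is irreflexive, and the map sending every world to a single reflexive point • is a surjective bounded morphism (forth: every edge maps to (•,•); back: every world has a successor). So any modal formula valid on the 3-cycle is also valid on the reflexive point, which is not irreflexive.
Hence irreflexivity is not modally definable.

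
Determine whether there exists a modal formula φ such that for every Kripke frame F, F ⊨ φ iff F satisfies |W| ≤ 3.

Any modally definable frame class is closed under disjoint unions.
Any modal formula valid on each of 4 disjoint one-world frames is valid on their disjoint union (validity is preserved under disjoint unions). Each one-world frame has |W|=1≤3, but the union has |W|=4.
So the class is not modally definable.

No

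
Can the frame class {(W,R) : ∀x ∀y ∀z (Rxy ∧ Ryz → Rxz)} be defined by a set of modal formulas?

Yes — defined by □r → □□r

This is a Sahlqvist condition; the 4 axiom □r → □□r defines it.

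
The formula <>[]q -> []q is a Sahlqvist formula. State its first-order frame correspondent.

Replacing q by ¬q and contraposing gives the equivalent schema ◇q → □◇q.
Suppose ◇q→□◇q is valid. Take Rxy, Rxz and set V(q)={y}. Then ◇q at x, so □◇q at x, so ◇q at z, so some w with Rzw has q; w=y, i.e. Rzy. By symmetry of the argument, Ryz.

the Euclidean property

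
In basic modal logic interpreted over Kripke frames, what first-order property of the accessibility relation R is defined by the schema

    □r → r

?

Suppose □r→r is valid. At any x set V(r)={w : Rxw}. Then □r holds at x, so r holds at x, i.e. Rxx.
Conversely, on a frame with reflexivity the schema holds at every world under every valuation.
So the correspondent is reflexivity.

Reflexivity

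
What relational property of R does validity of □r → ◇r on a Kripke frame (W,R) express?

Seriality

Suppose □r→◇r is valid. At any x set V(r)=W. Then □r at x, so ◇r at x, so x has a successor.
The converse is a direct semantic check.
So the correspondent is seriality.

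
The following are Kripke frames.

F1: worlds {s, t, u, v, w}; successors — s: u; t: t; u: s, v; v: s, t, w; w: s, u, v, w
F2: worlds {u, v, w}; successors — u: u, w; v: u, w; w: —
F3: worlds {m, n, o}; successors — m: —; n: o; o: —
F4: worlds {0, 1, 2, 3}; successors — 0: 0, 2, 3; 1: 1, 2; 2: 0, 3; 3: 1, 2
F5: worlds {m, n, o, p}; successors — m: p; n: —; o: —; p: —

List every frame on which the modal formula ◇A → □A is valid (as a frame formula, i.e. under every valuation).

Frame correspondent (Sahlqvist): ∀x ∀y ∀z (Rxy ∧ Rxz → y = z) — i.e. partial functionality.
F1: fails — u sees both s and v.
F2: fails — u sees both u and w.
F3: ✓.
F4: fails — 0 sees both 0 and 2.
F5: ✓.
Valid on: F3, F5.

F3, F5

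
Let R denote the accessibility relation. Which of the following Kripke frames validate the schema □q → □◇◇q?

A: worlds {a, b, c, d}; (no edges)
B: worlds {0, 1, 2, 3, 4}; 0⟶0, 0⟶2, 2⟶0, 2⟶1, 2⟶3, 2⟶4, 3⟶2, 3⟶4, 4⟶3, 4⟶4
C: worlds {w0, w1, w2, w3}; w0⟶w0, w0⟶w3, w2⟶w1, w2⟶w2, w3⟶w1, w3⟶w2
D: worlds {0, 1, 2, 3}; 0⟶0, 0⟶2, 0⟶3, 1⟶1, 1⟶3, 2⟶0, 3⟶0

Frame correspondent (Sahlqvist): ∀x ∀z (xRz → ∃w (xRw ∧ zR²w)) — i.e. a generalized confluence (Geach) condition.
A: holds.
B: fails — 2R1 but no w with 2Rw and 1R²w.
C: fails — w0Rw3 but no w with w0Rw and w3R²w.
D: holds.

A, D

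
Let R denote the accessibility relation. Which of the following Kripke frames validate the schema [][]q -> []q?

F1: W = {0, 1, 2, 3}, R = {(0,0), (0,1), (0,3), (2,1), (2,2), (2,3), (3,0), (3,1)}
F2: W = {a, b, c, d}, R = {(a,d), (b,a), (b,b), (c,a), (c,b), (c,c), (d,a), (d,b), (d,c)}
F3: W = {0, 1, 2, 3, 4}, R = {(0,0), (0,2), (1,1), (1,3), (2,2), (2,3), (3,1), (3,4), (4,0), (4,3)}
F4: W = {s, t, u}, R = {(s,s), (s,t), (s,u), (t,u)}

The schema corresponds to density: forall x forall y (Rxy -> exists z (Rxz & Rzy)).
F1: satisfies the condition.
F2: fails — Rad but no z with Raz and Rzd.
F3: fails — R34 but no z with R3z and Rz4.
F4: fails — Rtu but no z with Rtz and Rzu.
Valid on: F1.

F1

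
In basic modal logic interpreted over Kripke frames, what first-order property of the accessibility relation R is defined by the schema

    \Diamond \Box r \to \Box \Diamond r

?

Suppose ◇□r→□◇r is valid. Take Rxy, Rxz and set V(r)={w : Ryw}. Then □r at y so ◇□r at x, so □◇r at x, so ◇r at z, giving w with Rzw and Ryw.

convergence: \forall x \forall y \forall z (Rxy \wedge Rxz \to \exists w (Ryw \wedge Rzw))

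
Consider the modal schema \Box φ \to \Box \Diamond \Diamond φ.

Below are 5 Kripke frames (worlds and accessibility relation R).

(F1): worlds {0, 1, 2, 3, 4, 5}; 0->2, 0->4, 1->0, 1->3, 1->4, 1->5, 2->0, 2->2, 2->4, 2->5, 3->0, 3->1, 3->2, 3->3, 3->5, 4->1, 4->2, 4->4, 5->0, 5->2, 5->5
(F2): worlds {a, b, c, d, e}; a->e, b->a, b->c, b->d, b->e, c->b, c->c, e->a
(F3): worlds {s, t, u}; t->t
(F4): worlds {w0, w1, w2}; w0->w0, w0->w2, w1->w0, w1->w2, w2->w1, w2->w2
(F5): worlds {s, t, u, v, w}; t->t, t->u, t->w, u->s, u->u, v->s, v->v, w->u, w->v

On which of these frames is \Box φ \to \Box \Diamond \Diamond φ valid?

Frame correspondent (Sahlqvist): \forall x \forall z (xRz \to \exists w (xRw \wedge z R^2 w)) — i.e. a generalized confluence (Geach) condition.
(F1): holds.
(F2): fails — bRd but no w with bRw and dR²w.
(F3): holds.
(F4): holds.
(F5): fails — uRs but no w* with uRw* and sR²w*.

(F1), (F3), (F4)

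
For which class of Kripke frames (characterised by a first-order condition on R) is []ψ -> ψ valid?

reflexivity

Suppose □ψ→ψ is valid. At any x set V(ψ)={w : Rxw}. Then □ψ holds at x, so ψ holds at x, i.e. Rxx.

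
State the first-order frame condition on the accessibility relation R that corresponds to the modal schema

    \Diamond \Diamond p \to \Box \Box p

This is a Sahlqvist (Geach-type) schema ◇^2□^0p → □^2◇^0p.
Minimal-valuation argument: fix x; take any y with xR^2y and any z with xR^2z. Set V(p) to the set of worlds R-reachable from y in exactly 0 steps. Then □^0p holds at y, so the antecedent holds at x; validity forces ◇^0p at z, giving a w with zR^0w and yR^0w.
First-order correspondent: \forall x \forall y \forall z ((x R^2 y \wedge x R^2 z) \to \exists w (y = w \wedge z = w)).

\forall x \forall y \forall z ((x R^2 y \wedge x R^2 z) \to \exists w (y = w \wedge z = w))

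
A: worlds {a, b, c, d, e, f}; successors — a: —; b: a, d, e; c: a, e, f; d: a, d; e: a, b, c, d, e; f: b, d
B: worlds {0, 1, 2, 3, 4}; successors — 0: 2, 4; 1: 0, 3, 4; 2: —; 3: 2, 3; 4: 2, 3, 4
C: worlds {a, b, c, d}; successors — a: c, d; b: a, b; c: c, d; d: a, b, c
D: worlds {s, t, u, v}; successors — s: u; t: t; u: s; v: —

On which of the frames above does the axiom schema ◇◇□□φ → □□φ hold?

This is the axiom for a generalized confluence (Geach) condition; its first-order frame correspondent is ∀x ∀y ∀z ((xR²y ∧ xR²z) → ∃w (yR²w ∧ z = w)).
A: fails — bR²a, bR²a but no w with aR²w and a=w.
B: fails — 0R²2, 0R²2 but no w with 2R²w and 2=w.
C: satisfies the condition.
D: satisfies the condition.

C, D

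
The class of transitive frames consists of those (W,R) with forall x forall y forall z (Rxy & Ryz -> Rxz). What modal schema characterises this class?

□q → □□q

A defining formula is □q → □□q (the 4 axiom).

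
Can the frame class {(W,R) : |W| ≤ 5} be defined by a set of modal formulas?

Not definable by any modal formula

If a class were modally definable it would be closed under disjoint unions (Goldblatt–Thomason).
Any modal formula valid on each of 6 disjoint one-world frames is valid on their disjoint union (validity is preserved under disjoint unions). Each one-world frame has |W|=1≤5, but the union has |W|=6.
So the class is not modally definable.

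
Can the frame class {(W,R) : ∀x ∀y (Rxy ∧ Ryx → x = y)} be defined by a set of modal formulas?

If a class were modally definable it would be closed under surjective bounded morphisms (Goldblatt–Thomason).
The 6-cycle (worlds s,t,u,v,w,x with s→t→u→v→w→x→s) is antisymmetric. Sending even-indexed worlds to a and odd-indexed worlds to b is a surjective bounded morphism onto the two-world frame with a↔b, which is not antisymmetric.
So no modal formula (or set of formulas) defines exactly the antisymmetric frames.

No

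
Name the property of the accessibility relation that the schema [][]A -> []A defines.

density: forall x forall y (Rxy -> exists z (Rxz & Rzy))

Suppose □□A→□A is valid. Take Rxy and set V(A)={w : xR²w}. Then □□A at x, so □A at x, so A at y, i.e. ∃z(Rxz∧Rzy).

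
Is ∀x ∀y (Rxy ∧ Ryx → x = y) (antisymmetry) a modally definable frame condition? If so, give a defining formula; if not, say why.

If a class were modally definable it would be closed under surjective bounded morphisms (Goldblatt–Thomason).
The 4-cycle (worlds w0,w1,w2,w3 with w0→w1→w2→w3→w0) is antisymmetric. Sending even-indexed worlds to s and odd-indexed worlds to t is a surjective bounded morphism onto the two-world frame with s↔t, which is not antisymmetric.
So the class is not modally definable.

No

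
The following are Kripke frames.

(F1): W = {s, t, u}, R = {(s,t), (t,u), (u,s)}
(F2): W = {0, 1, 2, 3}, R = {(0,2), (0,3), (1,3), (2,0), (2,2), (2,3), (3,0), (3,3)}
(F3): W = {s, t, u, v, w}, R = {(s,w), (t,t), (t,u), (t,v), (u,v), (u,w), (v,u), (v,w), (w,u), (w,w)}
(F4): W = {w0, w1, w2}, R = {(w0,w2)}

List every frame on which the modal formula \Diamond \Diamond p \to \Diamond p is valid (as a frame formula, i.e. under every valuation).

(F4)

This is the axiom for transitivity; its first-order frame correspondent is \forall x \forall y \forall z (Rxy \wedge Ryz \to Rxz).
(F1): fails — Rus and Rst but not Rut.
(F2): fails — R02 and R20 but not R00.
(F3): fails — Ruv and Rvu but not Ruu.
(F4): ✓.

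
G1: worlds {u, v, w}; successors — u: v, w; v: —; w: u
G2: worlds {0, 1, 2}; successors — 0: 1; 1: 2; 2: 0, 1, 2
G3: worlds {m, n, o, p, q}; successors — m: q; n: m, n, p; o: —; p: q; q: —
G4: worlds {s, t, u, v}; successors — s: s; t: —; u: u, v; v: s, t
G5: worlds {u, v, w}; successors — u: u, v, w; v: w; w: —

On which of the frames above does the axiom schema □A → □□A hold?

G5

The schema corresponds to transitivity: ∀x ∀y ∀z (Rxy ∧ Ryz → Rxz).
G1: fails — Rwu and Ruv but not Rwv.
G2: fails — R12 and R20 but not R10.
G3: fails — Rnm and Rmq but not Rnq.
G4: fails — Ruv and Rvt but not Rut.
G5: ✓.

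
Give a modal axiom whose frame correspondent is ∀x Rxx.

□s → s

The condition is reflexivity. The T schema □s → s defines it.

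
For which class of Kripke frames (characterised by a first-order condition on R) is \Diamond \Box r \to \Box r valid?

Equivalently (dual form): ◇r → □◇r.
Suppose ◇r→□◇r is valid. Take Rxy, Rxz and set V(r)={y}. Then ◇r at x, so □◇r at x, so ◇r at z, so some w with Rzw has r; w=y, i.e. Rzy. By symmetry of the argument, Ryz.

the Euclidean property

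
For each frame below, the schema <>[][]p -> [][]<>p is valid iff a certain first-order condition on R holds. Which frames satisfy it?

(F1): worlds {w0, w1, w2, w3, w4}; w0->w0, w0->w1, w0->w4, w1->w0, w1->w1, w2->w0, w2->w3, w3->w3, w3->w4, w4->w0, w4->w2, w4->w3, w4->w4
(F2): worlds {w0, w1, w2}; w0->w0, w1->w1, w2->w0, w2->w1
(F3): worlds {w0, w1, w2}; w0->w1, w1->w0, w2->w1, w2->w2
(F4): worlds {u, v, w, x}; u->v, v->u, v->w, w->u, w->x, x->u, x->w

The schema corresponds to a generalized confluence (Geach) condition: forall x forall y forall z ((xRy & x R^2 z) -> exists w (y R^2 w & zRw)).
(F1): condition met.
(F2): fails — w2Rw0, w2R²w1 but no w with w0R²w and w1Rw.
(F3): fails — w2Rw1, w2R²w1 but no w with w1R²w and w1Rw.
(F4): fails — vRu, vR²u but no t with uR²t and uRt.

(F1)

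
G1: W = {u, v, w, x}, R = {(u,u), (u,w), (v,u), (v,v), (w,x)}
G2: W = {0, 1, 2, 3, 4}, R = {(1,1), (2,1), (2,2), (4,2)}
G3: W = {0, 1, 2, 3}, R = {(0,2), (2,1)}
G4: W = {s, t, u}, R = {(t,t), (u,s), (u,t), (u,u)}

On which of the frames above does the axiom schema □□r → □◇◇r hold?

This is the axiom for a generalized confluence (Geach) condition; its first-order frame correspondent is ∀x ∀z (xRz → ∃w (xR²w ∧ zR²w)).
G1: fails — uRw but no t with uR²t and wR²t.
G2: satisfies the condition.
G3: fails — 0R2 but no w with 0R²w and 2R²w.
G4: fails — uRs but no w with uR²w and sR²w.

G2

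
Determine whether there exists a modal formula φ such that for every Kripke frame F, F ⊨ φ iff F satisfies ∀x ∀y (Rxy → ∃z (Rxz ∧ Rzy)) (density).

Yes: it is density, defined by the C4 schema □□q → □q.
Suppose □□q→□q is valid. Take Rxy and set V(q)={w : xR²w}. Then □□q at x, so □q at x, so q at y, i.e. ∃z(Rxz∧Rzy).

Yes — defined by □□q → □q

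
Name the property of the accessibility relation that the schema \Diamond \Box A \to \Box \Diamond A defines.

convergence: \forall x \forall y \forall z (Rxy \wedge Rxz \to \exists w (Ryw \wedge Rzw))

Suppose ◇□A→□◇A is valid. Take Rxy, Rxz and set V(A)={w : Ryw}. Then □A at y so ◇□A at x, so □◇A at x, so ◇A at z, giving w with Rzw and Ryw.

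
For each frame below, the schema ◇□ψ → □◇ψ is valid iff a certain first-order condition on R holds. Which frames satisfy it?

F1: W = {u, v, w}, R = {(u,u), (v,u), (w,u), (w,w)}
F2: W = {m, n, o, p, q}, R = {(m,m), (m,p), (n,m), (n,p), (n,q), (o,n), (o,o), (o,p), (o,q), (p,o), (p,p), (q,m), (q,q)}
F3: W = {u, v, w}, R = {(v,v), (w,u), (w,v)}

F1

This is the axiom for convergence; its first-order frame correspondent is ∀x ∀y ∀z (Rxy ∧ Rxz → ∃w (Ryw ∧ Rzw)).
F1: holds.
F2: fails — Rnq and Rnp but q and p have no common successor.
F3: fails — Rwu and Rwu but u and u have no common successor.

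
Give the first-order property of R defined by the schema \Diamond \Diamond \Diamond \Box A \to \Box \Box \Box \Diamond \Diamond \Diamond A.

This is a Sahlqvist (Geach-type) schema ◇^3□^1A → □^3◇^3A.
First-order correspondent: \forall x \forall y \forall z ((x R^3 y \wedge x R^3 z) \to \exists w (yRw \wedge z R^3 w)).

\forall x \forall y \forall z ((x R^3 y \wedge x R^3 z) \to \exists w (yRw \wedge z R^3 w))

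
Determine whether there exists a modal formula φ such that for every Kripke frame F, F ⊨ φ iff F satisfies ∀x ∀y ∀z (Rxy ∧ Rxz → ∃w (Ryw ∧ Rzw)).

This is a Sahlqvist condition; the .2 axiom ◇□r → □◇r defines it.

Yes, by ◇□r → □◇r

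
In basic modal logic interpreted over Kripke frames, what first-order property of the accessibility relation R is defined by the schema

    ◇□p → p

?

Symmetry

Equivalently (dual form): p → □◇p.
Suppose p→□◇p is valid. Take Rxy and set V(p)={x}. Then p at x, so □◇p at x, so ◇p at y, so some z with Ryz has p; z=x, i.e. Ryx.
Conversely, on a frame with symmetry the schema holds at every world under every valuation.
So the correspondent is symmetry.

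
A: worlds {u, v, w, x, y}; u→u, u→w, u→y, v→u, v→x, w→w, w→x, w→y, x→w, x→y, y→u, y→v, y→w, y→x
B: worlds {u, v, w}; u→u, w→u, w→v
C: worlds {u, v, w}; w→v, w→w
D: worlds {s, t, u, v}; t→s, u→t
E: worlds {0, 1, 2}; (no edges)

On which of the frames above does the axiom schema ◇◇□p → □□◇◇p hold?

Frame correspondent (Sahlqvist): ∀x ∀y ∀z ((xR²y ∧ xR²z) → ∃w (yRw ∧ zR²w)) — i.e. a generalized confluence (Geach) condition.
A: satisfies the condition.
B: satisfies the condition.
C: fails — wR²v, wR²v but no t with vRt and vR²t.
D: fails — uR²s, uR²s but no w with sRw and sR²w.
E: satisfies the condition.
Valid on: A, B, E.

A, B, E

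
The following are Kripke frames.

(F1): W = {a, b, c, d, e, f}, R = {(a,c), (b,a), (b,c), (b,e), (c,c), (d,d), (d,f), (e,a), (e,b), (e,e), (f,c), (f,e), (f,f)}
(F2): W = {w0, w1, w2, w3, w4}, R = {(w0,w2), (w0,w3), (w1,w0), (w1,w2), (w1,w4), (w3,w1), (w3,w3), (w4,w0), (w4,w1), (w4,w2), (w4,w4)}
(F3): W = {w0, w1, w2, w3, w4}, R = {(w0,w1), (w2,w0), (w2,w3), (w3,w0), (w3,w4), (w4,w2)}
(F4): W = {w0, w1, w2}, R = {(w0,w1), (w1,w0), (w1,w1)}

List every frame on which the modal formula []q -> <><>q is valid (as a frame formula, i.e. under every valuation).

The schema corresponds to a generalized confluence (Geach) condition: forall x exists w (xRw & x R^2 w).
(F1): holds.
(F2): fails — at w2 but no w with w2Rw and w2R²w.
(F3): fails — at w0 but no w with w0Rw and w0R²w.
(F4): fails — at w2 but no w with w2Rw and w2R²w.

(F1)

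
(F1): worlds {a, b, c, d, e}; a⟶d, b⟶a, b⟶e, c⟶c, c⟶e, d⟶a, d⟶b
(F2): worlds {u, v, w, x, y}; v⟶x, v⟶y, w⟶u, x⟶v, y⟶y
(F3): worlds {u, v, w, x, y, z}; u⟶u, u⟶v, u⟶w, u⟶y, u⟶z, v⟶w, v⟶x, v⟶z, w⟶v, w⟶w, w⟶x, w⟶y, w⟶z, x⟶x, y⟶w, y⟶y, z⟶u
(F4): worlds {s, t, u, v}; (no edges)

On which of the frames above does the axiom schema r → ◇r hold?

none

The schema corresponds to a generalized confluence (Geach) condition: ∀x ∃w (x = w ∧ xRw).
(F1): fails — at a but no w with a=w and aRw.
(F2): fails — at u but no t with u=t and uRt.
(F3): fails — at v but no t with v=t and vRt.
(F4): fails — at s but no w with s=w and sRw.
Valid on no frame.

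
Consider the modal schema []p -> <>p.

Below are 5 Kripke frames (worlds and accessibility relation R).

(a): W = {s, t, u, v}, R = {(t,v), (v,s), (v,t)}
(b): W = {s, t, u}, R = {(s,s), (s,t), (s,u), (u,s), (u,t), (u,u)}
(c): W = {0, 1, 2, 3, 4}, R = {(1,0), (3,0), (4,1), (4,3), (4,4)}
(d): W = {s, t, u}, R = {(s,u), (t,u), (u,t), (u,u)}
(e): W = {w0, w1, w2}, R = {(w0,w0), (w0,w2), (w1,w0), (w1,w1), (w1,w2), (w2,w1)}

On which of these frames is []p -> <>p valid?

The schema corresponds to seriality: forall x exists y Rxy.
(a): fails — world s has no successor.
(b): fails — world t has no successor.
(c): fails — world 0 has no successor.
(d): satisfies the condition.
(e): satisfies the condition.
Valid on: (d), (e).

(d), (e)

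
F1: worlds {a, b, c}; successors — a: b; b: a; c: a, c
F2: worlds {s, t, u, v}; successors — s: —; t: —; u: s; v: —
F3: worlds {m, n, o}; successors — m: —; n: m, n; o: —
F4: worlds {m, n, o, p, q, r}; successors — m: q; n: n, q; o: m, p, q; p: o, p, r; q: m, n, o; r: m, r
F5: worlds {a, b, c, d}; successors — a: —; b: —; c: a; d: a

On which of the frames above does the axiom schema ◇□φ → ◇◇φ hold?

This is the axiom for a generalized confluence (Geach) condition; its first-order frame correspondent is ∀x ∀y (xRy → ∃w (yRw ∧ xR²w)).
F1: condition met.
F2: fails — uRs but no w with sRw and uR²w.
F3: fails — nRm but no w with mRw and nR²w.
F4: condition met.
F5: fails — cRa but no w with aRw and cR²w.

F1, F4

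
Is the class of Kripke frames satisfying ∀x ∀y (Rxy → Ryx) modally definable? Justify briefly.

Yes — defined by r → □◇r

Yes: it is symmetry, defined by the B schema r → □◇r.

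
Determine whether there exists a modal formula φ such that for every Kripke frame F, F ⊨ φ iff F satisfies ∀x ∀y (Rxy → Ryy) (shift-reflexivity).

Definable; □(□p → p) defines it

Yes: it is shift-reflexivity, defined by the T□ schema □(□p → p).
Suppose □(□p→p) is valid. Take Rxy and set V(p)={w : Ryw}. Then at y, □p holds; since □(□p→p) at x, □p→p at y, so p at y, i.e. Ryy.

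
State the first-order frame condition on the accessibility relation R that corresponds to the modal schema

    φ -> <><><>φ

This is a Sahlqvist (Geach-type) schema ◇^0□^0φ → □^0◇^3φ.
Minimal-valuation argument: fix x; take any y with xR^0y and any z with xR^0z. Set V(φ) to the set of worlds R-reachable from y in exactly 0 steps. Then □^0φ holds at y, so the antecedent holds at x; validity forces ◇^3φ at z, giving a w with zR^3w and yR^0w.
First-order correspondent: forall x exists w (x = w & x R^3 w).

forall x exists w (x = w & x R^3 w)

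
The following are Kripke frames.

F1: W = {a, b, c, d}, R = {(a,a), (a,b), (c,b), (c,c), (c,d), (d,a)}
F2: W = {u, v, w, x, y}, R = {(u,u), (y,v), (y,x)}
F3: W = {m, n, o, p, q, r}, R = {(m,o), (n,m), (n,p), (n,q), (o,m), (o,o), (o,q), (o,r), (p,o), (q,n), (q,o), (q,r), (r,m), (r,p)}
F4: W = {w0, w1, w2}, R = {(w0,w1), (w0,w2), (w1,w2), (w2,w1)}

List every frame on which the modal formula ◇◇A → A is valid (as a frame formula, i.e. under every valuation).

Frame correspondent (Sahlqvist): ∀x ∀y (xR²y → ∃w (y = w ∧ x = w)) — i.e. a generalized confluence (Geach) condition.
F1: fails — aR²b but b ≠ a.
F2: holds.
F3: fails — mR²o but o ≠ m.
F4: fails — w0R²w1 but w1 ≠ w0.

F2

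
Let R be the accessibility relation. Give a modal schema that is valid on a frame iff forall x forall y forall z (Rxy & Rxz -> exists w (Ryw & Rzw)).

This is convergence; the standard corresponding axiom is .2: ◇□r → □◇r.
Suppose ◇□r→□◇r is valid. Take Rxy, Rxz and set V(r)={w : Ryw}. Then □r at y so ◇□r at x, so □◇r at x, so ◇r at z, giving w with Rzw and Ryw.

◇□r → □◇r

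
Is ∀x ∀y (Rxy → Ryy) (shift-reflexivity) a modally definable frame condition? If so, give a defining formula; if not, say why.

Definable; □(□p → p) defines it

This is a Sahlqvist condition; the T□ axiom □(□p → p) defines it.
Suppose □(□p→p) is valid. Take Rxy and set V(p)={w : Ryw}. Then at y, □p holds; since □(□p→p) at x, □p→p at y, so p at y, i.e. Ryy.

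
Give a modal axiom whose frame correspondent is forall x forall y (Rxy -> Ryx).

A defining formula is q → □◇q (the B axiom).

q → □◇q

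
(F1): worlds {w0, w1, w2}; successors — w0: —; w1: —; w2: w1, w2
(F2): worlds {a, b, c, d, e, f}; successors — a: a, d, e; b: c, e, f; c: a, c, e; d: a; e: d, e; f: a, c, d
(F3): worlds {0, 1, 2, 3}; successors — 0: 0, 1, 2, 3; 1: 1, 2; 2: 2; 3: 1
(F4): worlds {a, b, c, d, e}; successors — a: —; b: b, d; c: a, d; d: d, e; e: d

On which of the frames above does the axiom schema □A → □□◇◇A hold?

(F2), (F4)

The schema corresponds to a generalized confluence (Geach) condition: ∀x ∀z (xR²z → ∃w (xRw ∧ zR²w)).
(F1): fails — w2R²w1 but no w with w2Rw and w1R²w.
(F2): ✓.
(F3): fails — 3R²2 but no w with 3Rw and 2R²w.
(F4): ✓.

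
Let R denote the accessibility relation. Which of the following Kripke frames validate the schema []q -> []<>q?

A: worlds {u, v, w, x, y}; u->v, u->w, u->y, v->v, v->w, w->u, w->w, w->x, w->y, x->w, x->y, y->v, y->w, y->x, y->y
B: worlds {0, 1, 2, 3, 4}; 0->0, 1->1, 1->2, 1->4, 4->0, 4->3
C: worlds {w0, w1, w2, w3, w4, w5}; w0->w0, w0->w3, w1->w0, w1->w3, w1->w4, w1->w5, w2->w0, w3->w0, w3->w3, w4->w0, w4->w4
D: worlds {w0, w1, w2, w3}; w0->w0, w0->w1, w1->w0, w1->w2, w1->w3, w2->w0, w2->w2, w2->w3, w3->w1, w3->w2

Frame correspondent (Sahlqvist): forall x forall z (xRz -> exists w (xRw & zRw)) — i.e. a generalized confluence (Geach) condition.
A: holds.
B: fails — 1R2 but no w with 1Rw and 2Rw.
C: fails — w1Rw5 but no w with w1Rw and w5Rw.
D: holds.

A, D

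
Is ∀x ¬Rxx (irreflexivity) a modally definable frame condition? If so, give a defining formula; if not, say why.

If a class were modally definable it would be closed under surjective bounded morphisms (Goldblatt–Thomason).
The 4-cycle (worlds a,b,c,d with a→b→c→d→a) is irreflexive, and the map sending every world to a single reflexive point • is a surjective bounded morphism (forth: every edge maps to (•,•); back: every world has a successor). So any modal formula valid on the 4-cycle is also valid on the reflexive point, which is not irreflexive.
So the class is not modally definable.

Not modally definable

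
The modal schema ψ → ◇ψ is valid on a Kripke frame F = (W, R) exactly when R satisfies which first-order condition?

This is frame-equivalent to □ψ → ψ (substitute ¬ψ for ψ and contrapose).
Suppose □ψ→ψ is valid. At any x set V(ψ)={w : Rxw}. Then □ψ holds at x, so ψ holds at x, i.e. Rxx.

reflexivity: ∀x Rxx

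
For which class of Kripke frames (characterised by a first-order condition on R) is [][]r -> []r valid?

density: forall x forall y (Rxy -> exists z (Rxz & Rzy))

This is the C4 axiom.
Its frame correspondent is density — forall x forall y (Rxy -> exists z (Rxz & Rzy)).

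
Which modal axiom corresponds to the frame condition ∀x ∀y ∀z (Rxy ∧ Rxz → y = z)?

◇p → □p

This is partial functionality; the standard corresponding axiom is CD: ◇p → □p.
Suppose ◇p→□p is valid. Take Rxy, Rxz and set V(p)={y}. Then ◇p at x, so □p at x, so p at z, i.e. z=y.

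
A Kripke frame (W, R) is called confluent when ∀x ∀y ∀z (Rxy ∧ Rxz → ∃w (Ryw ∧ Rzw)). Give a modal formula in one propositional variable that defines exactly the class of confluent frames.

This is convergence; the standard corresponding axiom is .2: ◇□p → □◇p.
Suppose ◇□p→□◇p is valid. Take Rxy, Rxz and set V(p)={w : Ryw}. Then □p at y so ◇□p at x, so □◇p at x, so ◇p at z, giving w with Rzw and Ryw.

◇□p → □◇p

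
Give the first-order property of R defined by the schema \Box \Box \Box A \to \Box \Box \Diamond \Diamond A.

This is a Sahlqvist (Geach-type) schema ◇^0□^3A → □^2◇^2A.
First-order correspondent: \forall x \forall z (x R^2 z \to \exists w (x R^3 w \wedge z R^2 w)).

\forall x \forall z (x R^2 z \to \exists w (x R^3 w \wedge z R^2 w))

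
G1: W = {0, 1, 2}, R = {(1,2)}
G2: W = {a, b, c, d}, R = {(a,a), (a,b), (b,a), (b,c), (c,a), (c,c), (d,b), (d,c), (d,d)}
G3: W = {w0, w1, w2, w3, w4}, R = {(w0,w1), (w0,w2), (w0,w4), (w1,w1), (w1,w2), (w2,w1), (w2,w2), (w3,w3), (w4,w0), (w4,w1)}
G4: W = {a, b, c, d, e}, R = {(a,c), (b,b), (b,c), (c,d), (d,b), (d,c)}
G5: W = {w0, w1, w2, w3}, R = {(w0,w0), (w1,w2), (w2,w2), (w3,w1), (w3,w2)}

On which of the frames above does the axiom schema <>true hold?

G2, G3, G5

This is the axiom for seriality; its first-order frame correspondent is forall x exists y Rxy.
G1: fails — world 0 has no successor.
G2: satisfies the condition.
G3: satisfies the condition.
G4: fails — world e has no successor.
G5: satisfies the condition.
Valid on: G2, G3, G5.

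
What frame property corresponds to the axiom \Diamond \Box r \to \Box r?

This is frame-equivalent to ◇r → □◇r (substitute ¬r for r and contrapose).
Suppose ◇r→□◇r is valid. Take Rxy, Rxz and set V(r)={y}. Then ◇r at x, so □◇r at x, so ◇r at z, so some w with Rzw has r; w=y, i.e. Rzy. By symmetry of the argument, Ryz.

the Euclidean property: \forall x \forall y \forall z (Rxy \wedge Rxz \to Ryz)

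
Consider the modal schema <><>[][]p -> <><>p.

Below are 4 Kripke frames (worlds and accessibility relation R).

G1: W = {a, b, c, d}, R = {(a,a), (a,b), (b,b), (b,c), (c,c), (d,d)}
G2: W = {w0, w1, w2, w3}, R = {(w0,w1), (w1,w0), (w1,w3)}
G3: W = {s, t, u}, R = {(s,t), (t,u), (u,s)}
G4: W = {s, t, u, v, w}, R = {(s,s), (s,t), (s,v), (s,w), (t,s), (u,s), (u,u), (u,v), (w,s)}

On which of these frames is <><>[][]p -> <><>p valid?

G1

Frame correspondent (Sahlqvist): forall x forall y (x R^2 y -> exists w (y R^2 w & x R^2 w)) — i.e. a generalized confluence (Geach) condition.
G1: satisfies the condition.
G2: fails — w0R²w3 but no w with w3R²w and w0R²w.
G3: fails — sR²u but no w with uR²w and sR²w.
G4: fails — sR²v but no w* with vR²w* and sR²w*.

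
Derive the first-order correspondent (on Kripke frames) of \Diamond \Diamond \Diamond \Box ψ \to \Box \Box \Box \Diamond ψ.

This is a Sahlqvist (Geach-type) schema ◇^3□^1ψ → □^3◇^1ψ.
Minimal-valuation argument: fix x; take any y with xR^3y and any z with xR^3z. Set V(ψ) to the set of worlds R-reachable from y in exactly 1 step. Then □^1ψ holds at y, so the antecedent holds at x; validity forces ◇^1ψ at z, giving a w with zR^1w and yR^1w.
First-order correspondent: \forall x \forall y \forall z ((x R^3 y \wedge x R^3 z) \to \exists w (yRw \wedge zRw)).

\forall x \forall y \forall z ((x R^3 y \wedge x R^3 z) \to \exists w (yRw \wedge zRw))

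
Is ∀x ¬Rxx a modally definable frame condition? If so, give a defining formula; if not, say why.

No — not modally definable

Any modally definable frame class is closed under surjective bounded morphisms.
The 4-cycle (worlds a,b,c,d with a→b→c→d→a) is irreflexive, and the map sending every world to a single reflexive point • is a surjective bounded morphism (forth: every edge maps to (•,•); back: every world has a successor). So any modal formula valid on the 4-cycle is also valid on the reflexive point, which is not irreflexive.
So the class is not modally definable.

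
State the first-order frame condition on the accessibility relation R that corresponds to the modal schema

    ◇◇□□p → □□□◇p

This is a Sahlqvist (Geach-type) schema ◇^2□^2p → □^3◇^1p.
Minimal-valuation argument: fix x; take any y with xR^2y and any z with xR^3z. Set V(p) to the set of worlds R-reachable from y in exactly 2 steps. Then □^2p holds at y, so the antecedent holds at x; validity forces ◇^1p at z, giving a w with zR^1w and yR^2w.
First-order correspondent: ∀x ∀y ∀z ((xR²y ∧ xR³z) → ∃w (yR²w ∧ zRw)).

∀x ∀y ∀z ((xR²y ∧ xR³z) → ∃w (yR²w ∧ zRw))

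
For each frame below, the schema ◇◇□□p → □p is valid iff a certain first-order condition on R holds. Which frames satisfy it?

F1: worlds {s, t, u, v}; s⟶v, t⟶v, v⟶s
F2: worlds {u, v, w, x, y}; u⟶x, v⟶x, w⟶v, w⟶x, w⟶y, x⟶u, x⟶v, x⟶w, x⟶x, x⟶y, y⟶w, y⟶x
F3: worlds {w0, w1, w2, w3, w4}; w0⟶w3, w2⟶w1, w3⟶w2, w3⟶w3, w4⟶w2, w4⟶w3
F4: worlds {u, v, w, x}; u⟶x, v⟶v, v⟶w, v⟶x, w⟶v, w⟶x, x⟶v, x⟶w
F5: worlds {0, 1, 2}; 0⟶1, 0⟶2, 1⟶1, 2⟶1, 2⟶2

Frame correspondent (Sahlqvist): ∀x ∀y ∀z ((xR²y ∧ xRz) → ∃w (yR²w ∧ z = w)) — i.e. a generalized confluence (Geach) condition.
F1: fails — sR²s, sRv but no w with sR²w and v=w.
F2: holds.
F3: fails — w0R²w2, w0Rw3 but no w with w2R²w and w3=w.
F4: holds.
F5: fails — 0R²1, 0R2 but no w with 1R²w and 2=w.

F2, F4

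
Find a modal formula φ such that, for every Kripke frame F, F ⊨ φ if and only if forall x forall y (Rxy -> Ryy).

A defining formula is □(□q → q) (the T□ axiom).

□(□q → q)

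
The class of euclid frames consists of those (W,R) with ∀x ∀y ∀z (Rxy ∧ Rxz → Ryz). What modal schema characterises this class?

◇ψ → □◇ψ

This is the Euclidean property; the standard corresponding axiom is 5: ◇ψ → □◇ψ.
Suppose ◇ψ→□◇ψ is valid. Take Rxy, Rxz and set V(ψ)={y}. Then ◇ψ at x, so □◇ψ at x, so ◇ψ at z, so some w with Rzw has ψ; w=y, i.e. Rzy. By symmetry of the argument, Ryz.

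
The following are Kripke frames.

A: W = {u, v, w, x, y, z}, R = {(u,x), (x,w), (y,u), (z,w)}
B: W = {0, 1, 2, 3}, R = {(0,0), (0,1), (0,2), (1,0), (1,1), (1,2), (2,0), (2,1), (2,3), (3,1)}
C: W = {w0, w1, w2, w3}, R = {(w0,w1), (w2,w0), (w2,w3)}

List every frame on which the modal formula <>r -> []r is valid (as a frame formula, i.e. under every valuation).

A

Frame correspondent (Sahlqvist): forall x forall y forall z (Rxy & Rxz -> y = z) — i.e. partial functionality.
A: ✓.
B: fails — 0 sees both 0 and 1.
C: fails — w2 sees both w0 and w3.
Valid on: A.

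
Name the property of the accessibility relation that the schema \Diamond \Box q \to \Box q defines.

Replacing q by ¬q and contraposing gives the equivalent schema ◇q → □◇q.
Suppose ◇q→□◇q is valid. Take Rxy, Rxz and set V(q)={y}. Then ◇q at x, so □◇q at x, so ◇q at z, so some w with Rzw has q; w=y, i.e. Rzy. By symmetry of the argument, Ryz.

the Euclidean property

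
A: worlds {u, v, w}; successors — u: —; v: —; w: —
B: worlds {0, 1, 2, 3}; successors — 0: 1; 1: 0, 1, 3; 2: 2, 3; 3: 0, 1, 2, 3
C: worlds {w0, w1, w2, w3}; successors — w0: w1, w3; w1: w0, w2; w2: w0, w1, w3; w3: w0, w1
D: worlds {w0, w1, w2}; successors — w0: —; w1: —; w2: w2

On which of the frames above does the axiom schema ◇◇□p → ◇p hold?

This is the axiom for a generalized confluence (Geach) condition; its first-order frame correspondent is ∀x ∀y (xR²y → ∃w (yRw ∧ xRw)).
A: satisfies the condition.
B: fails — 2R²0 but no w with 0Rw and 2Rw.
C: fails — w0R²w1 but no w with w1Rw and w0Rw.
D: satisfies the condition.
Valid on: A, D.

A, D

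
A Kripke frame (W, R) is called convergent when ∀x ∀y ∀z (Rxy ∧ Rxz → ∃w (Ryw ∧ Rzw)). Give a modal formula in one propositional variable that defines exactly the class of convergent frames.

This is convergence; the standard corresponding axiom is .2: ◇□r → □◇r.

◇□r → □◇r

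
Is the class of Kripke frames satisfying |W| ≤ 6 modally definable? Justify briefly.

If a class were modally definable it would be closed under disjoint unions (Goldblatt–Thomason).
Any modal formula valid on each of 7 disjoint one-world frames is valid on their disjoint union (validity is preserved under disjoint unions). Each one-world frame has |W|=1≤6, but the union has |W|=7.
Hence having at most 6 worlds is not modally definable.

No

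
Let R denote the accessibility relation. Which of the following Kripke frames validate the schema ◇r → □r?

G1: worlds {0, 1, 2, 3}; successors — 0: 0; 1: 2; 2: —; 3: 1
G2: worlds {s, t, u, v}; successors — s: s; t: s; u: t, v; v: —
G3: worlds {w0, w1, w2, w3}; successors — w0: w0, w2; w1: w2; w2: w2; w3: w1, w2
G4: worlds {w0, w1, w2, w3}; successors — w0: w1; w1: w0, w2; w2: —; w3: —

The schema corresponds to partial functionality: ∀x ∀y ∀z (Rxy ∧ Rxz → y = z).
G1: holds.
G2: fails — u sees both t and v.
G3: fails — w0 sees both w0 and w2.
G4: fails — w1 sees both w0 and w2.
Valid on: G1.

G1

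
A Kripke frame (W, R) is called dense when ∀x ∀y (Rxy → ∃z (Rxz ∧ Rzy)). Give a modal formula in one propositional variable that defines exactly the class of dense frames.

□□p → □p

A defining formula is □□p → □p (the C4 axiom).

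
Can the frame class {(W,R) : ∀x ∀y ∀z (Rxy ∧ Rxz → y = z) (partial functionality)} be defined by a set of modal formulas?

The condition is partial functionality. A defining modal formula is ◇q → □q.
Suppose ◇q→□q is valid. Take Rxy, Rxz and set V(q)={y}. Then ◇q at x, so □q at x, so q at z, i.e. z=y.

Definable; ◇q → □q defines it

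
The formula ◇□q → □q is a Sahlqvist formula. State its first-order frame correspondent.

Replacing q by ¬q and contraposing gives the equivalent schema ◇q → □◇q.
Suppose ◇q→□◇q is valid. Take Rxy, Rxz and set V(q)={y}. Then ◇q at x, so □◇q at x, so ◇q at z, so some w with Rzw has q; w=y, i.e. Rzy. By symmetry of the argument, Ryz.
Conversely, on a frame with the Euclidean property the schema holds at every world under every valuation.
Frame condition: ∀x ∀y ∀z (Rxy ∧ Rxz → Ryz).

the Euclidean property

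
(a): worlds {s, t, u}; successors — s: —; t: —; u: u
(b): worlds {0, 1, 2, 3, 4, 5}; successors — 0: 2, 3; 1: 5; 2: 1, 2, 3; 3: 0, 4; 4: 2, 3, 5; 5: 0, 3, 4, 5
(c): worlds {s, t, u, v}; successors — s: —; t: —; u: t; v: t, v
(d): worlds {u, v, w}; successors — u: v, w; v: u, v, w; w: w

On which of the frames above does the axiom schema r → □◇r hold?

This is the axiom for symmetry; its first-order frame correspondent is ∀x ∀y (Rxy → Ryx).
(a): holds.
(b): fails — R02 but not R20.
(c): fails — Rvt but not Rtv.
(d): fails — Ruw but not Rwu.
Valid on: (a).

(a)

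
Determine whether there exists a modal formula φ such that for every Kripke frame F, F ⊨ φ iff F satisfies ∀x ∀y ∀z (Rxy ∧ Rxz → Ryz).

Yes: it is the Euclidean property, defined by the 5 schema ◇p → □◇p.

Definable; ◇p → □◇p defines it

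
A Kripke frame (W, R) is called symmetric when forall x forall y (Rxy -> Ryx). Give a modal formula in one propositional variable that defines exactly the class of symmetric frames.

The condition is symmetry. The B schema q → □◇q defines it.

q → □◇q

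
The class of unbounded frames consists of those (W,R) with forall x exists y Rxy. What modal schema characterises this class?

This is seriality; the standard corresponding axiom is D: □q → ◇q.
Suppose □q→◇q is valid. At any x set V(q)=W. Then □q at x, so ◇q at x, so x has a successor.

□q → ◇q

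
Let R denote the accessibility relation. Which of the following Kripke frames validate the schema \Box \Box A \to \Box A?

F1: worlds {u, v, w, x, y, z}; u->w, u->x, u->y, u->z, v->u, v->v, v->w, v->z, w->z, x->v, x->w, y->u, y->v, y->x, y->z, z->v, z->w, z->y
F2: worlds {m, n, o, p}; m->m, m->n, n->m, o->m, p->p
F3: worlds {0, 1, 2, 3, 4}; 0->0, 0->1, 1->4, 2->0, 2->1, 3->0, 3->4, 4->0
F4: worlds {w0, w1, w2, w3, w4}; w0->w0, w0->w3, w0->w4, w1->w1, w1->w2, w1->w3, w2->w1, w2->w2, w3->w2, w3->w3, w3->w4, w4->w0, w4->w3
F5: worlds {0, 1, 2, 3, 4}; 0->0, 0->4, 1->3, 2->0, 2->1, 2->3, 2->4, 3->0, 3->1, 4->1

This is the axiom for density; its first-order frame correspondent is \forall x \forall y (Rxy \to \exists z (Rxz \wedge Rzy)).
F1: fails — Rzy but no t with Rzt and Rty.
F2: ✓.
F3: fails — R34 but no z with R3z and Rz4.
F4: ✓.
F5: fails — R31 but no z with R3z and Rz1.
Valid on: F2, F4.

F2, F4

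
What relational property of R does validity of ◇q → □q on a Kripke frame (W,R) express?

partial functionality: ∀x ∀y ∀z (Rxy ∧ Rxz → y = z)

Suppose ◇q→□q is valid. Take Rxy, Rxz and set V(q)={y}. Then ◇q at x, so □q at x, so q at z, i.e. z=y.
Conversely, any frame satisfying ∀x ∀y ∀z (Rxy ∧ Rxz → y = z) validates the schema.
So the correspondent is partial functionality.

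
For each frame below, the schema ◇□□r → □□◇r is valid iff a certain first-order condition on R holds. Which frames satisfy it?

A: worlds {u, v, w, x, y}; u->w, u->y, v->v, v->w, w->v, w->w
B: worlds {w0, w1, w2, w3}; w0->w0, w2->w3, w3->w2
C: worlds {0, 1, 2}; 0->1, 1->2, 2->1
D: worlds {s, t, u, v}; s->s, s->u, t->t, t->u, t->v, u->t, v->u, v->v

The schema corresponds to a generalized confluence (Geach) condition: ∀x ∀y ∀z ((xRy ∧ xR²z) → ∃w (yR²w ∧ zRw)).
A: fails — uRy, uR²v but no t with yR²t and vRt.
B: holds.
C: holds.
D: holds.
Valid on: B, C, D.

B, C, D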